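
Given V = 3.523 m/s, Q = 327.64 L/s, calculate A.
Formula: Q = A V
Substituting knowns: 327.64 = A·3.523·1000
Solving for A: A = (327.64/1000)/3.523 = 0.093 m²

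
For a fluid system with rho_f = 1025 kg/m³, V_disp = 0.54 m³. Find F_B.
Formula: F_B = \rho_f g V_{disp}
F_B = 1025·9.81·0.54 = 5430 N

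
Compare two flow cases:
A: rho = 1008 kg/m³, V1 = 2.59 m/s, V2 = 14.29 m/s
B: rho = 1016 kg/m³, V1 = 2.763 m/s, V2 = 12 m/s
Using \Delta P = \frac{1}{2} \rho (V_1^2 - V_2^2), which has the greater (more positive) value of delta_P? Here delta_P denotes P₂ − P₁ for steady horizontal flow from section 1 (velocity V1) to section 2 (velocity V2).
delta_P(A) = -99.54 kPa, delta_P(B) = -69.27 kPa. Answer: B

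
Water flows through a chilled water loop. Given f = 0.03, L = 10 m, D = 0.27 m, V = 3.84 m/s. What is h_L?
Formula: h_L = f \frac{L}{D} \frac{V^2}{2g}
h_L = 0.03·(10/0.27)·3.84²/(2·9.81) = 0.8351 m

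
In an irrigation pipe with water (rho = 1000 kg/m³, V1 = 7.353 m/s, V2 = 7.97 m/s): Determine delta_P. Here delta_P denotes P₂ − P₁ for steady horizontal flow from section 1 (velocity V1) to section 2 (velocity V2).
Formula: \Delta P = \frac{1}{2} \rho (V_1^2 - V_2^2)
delta_P = 0.5·1000·(7.353² − 7.97²)/1000 = -4.727 kPa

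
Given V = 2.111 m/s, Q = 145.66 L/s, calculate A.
Formula: Q = A V
Substituting knowns: 145.66 = A·2.111·1000
Solving for A: A = (145.66/1000)/2.111 = 0.069 m²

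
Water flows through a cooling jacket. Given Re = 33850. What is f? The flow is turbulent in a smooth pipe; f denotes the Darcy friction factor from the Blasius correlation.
Formula: f = \frac{0.316}{Re^{0.25}}
f = 0.316/33850^0.25 = 0.0233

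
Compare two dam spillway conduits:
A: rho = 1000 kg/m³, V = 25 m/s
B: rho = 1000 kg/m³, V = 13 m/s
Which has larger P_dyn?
P_dyn(A) = 312.5 kPa, P_dyn(B) = 84.5 kPa. Answer: A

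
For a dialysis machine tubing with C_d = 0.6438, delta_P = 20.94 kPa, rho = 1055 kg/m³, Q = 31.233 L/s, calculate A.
Formula: Q = C_d A \sqrt{\frac{2 \Delta P}{\rho}}
Substituting knowns: 31.233 = 0.6438·A·√(2·(20.94·1000)/1055)·1000
Solving for A: A = (31.233/1000)/(0.6438·√(2·(20.94·1000)/1055)) = 0.0077 m²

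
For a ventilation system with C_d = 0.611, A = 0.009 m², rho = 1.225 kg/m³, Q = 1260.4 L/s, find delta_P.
Formula: Q = C_d A \sqrt{\frac{2 \Delta P}{\rho}}
Substituting knowns: 1260.4 = 0.611·0.009·√(2·(delta_P·1000)/1.225)·1000
Solving for delta_P: delta_P = ((1260.4/1000)/(0.611·0.009))²·1.225/2/1000 = 32.18 kPa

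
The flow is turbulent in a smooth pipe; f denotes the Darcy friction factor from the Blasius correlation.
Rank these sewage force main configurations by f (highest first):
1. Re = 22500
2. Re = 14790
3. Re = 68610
Case 1: f = 0.0258
Case 2: f = 0.02865
Case 3: f = 0.01952
Ranking (highest first): 2, 1, 3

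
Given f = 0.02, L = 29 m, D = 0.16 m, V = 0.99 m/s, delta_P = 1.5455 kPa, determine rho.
Formula: \Delta P = f \frac{L}{D} \frac{\rho V^2}{2}
Substituting knowns: 1.5455 = 0.02·(29/0.16)·0.5·rho·0.99²/1000
Solving for rho: rho = (1.5455·1000)/(0.02·(29/0.16)·0.5·0.99²) = 870 kg/m³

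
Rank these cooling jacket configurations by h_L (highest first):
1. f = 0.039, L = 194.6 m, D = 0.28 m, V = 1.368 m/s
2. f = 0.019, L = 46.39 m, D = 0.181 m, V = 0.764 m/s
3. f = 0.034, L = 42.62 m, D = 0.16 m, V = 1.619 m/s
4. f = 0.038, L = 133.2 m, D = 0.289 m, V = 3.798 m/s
Case 1: h_L = 2.585 m
Case 2: h_L = 0.1449 m
Case 3: h_L = 1.21 m
Case 4: h_L = 12.88 m
Ranking (highest first): 4, 1, 3, 2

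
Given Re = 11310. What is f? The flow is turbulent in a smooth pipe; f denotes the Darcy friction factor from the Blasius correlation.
Formula: f = \frac{0.316}{Re^{0.25}}
f = 0.316/11310^0.25 = 0.03064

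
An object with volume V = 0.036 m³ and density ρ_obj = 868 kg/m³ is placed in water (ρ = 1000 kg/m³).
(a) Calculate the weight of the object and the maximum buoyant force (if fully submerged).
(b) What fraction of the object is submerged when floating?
(a) W=rho_obj*g*V=868*9.81*0.036=306.5 N; F_B(max)=rho*g*V=1000*9.81*0.036=353.2 N
(b) Floating fraction=rho_obj/rho=868/1000=0.868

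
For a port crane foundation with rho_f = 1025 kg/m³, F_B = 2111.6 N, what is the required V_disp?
Formula: F_B = \rho_f g V_{disp}
Substituting knowns: 2111.6 = 1025·9.81·V_disp
Solving for V_disp: V_disp = 2111.6/(1025·9.81) = 0.21 m³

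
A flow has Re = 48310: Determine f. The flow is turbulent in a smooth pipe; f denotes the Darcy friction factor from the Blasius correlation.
Formula: f = \frac{0.316}{Re^{0.25}}
f = 0.316/48310^0.25 = 0.02131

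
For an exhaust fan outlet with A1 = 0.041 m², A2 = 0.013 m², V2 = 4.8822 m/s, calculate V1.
Formula: V_2 = \frac{A_1 V_1}{A_2}
Substituting knowns: 4.8822 = 0.041·V1/0.013
Solving for V1: V1 = 4.8822·0.013/0.041 = 1.548 m/s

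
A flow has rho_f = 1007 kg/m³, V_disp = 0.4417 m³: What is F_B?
Formula: F_B = \rho_f g V_{disp}
F_B = 1007·9.81·0.4417 = 4363 N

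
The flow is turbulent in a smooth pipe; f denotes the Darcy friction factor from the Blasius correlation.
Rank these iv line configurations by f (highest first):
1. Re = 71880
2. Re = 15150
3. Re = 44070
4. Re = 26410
Case 1: f = 0.0193
Case 2: f = 0.02848
Case 3: f = 0.02181
Case 4: f = 0.02479
Ranking (highest first): 2, 4, 3, 1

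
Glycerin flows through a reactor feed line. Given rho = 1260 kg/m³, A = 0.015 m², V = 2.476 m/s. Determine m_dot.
Formula: \dot{m} = \rho A V
m_dot = 1260·0.015·2.476 = 46.8 kg/s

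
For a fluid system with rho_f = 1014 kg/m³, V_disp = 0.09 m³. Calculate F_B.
Formula: F_B = \rho_f g V_{disp}
F_B = 1014·9.81·0.09 = 895.3 N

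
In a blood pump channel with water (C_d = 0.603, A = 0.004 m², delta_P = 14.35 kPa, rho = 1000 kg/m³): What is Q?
Formula: Q = C_d A \sqrt{\frac{2 \Delta P}{\rho}}
Q = 0.603·0.004·√(2·(14.35·1000)/1000)·1000 = 12.92 L/s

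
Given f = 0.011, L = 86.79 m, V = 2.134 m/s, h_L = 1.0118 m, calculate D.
Formula: h_L = f \frac{L}{D} \frac{V^2}{2g}
Substituting knowns: 1.0118 = 0.011·(86.79/D)·2.134²/(2·9.81)
Solving for D: D = 0.011·86.79·2.134²/(2·9.81·1.0118) = 0.219 m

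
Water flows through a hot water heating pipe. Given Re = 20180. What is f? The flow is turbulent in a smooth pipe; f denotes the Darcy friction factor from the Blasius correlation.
Formula: f = \frac{0.316}{Re^{0.25}}
f = 0.316/20180^0.25 = 0.02651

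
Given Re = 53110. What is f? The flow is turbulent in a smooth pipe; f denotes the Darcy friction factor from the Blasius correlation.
Formula: f = \frac{0.316}{Re^{0.25}}
f = 0.316/53110^0.25 = 0.02082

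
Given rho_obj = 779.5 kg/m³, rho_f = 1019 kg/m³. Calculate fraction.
Formula: f_{sub} = \frac{\rho_{obj}}{\rho_f}
fraction = 779.5/1019 = 0.765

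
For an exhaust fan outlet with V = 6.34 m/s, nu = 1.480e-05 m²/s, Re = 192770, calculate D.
Formula: Re = \frac{V D}{\nu}
Substituting knowns: 192770 = 6.34·D/1.480e-05
Solving for D: D = 192770·1.480e-05/6.34 = 0.45 m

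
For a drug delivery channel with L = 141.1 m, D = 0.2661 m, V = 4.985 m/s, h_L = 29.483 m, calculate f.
Formula: h_L = f \frac{L}{D} \frac{V^2}{2g}
Substituting knowns: 29.483 = f·(141.1/0.2661)·4.985²/(2·9.81)
Solving for f: f = 29.483·2·9.81/((141.1/0.2661)·4.985²) = 0.0439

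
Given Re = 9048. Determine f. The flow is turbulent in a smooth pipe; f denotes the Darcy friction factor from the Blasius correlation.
Formula: f = \frac{0.316}{Re^{0.25}}
f = 0.316/9048^0.25 = 0.0324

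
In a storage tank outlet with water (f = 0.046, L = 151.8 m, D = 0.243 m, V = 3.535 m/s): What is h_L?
Formula: h_L = f \frac{L}{D} \frac{V^2}{2g}
h_L = 0.046·(151.8/0.243)·3.535²/(2·9.81) = 18.3 m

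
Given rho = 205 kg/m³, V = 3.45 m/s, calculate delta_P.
Formula: V = \sqrt{\frac{2 \Delta P}{\rho}}
Substituting knowns: 3.45 = √(2·(delta_P·1000)/205)
Solving for delta_P: delta_P = 3.45²·205/2/1000 = 1.22 kPa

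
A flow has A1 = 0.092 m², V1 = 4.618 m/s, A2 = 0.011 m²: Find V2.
Formula: V_2 = \frac{A_1 V_1}{A_2}
V2 = 0.092·4.618/0.011 = 38.62 m/s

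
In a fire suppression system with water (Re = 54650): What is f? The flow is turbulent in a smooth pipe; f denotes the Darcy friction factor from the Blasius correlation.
Formula: f = \frac{0.316}{Re^{0.25}}
f = 0.316/54650^0.25 = 0.02067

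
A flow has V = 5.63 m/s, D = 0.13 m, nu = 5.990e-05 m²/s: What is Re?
Formula: Re = \frac{V D}{\nu}
Re = 5.63·0.13/5.990e-05 = 12219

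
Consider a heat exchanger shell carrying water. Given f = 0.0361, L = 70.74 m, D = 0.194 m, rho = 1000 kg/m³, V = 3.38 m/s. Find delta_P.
Formula: \Delta P = f \frac{L}{D} \frac{\rho V^2}{2}
delta_P = 0.0361·(70.74/0.194)·0.5·1000·3.38²/1000 = 75.19 kPa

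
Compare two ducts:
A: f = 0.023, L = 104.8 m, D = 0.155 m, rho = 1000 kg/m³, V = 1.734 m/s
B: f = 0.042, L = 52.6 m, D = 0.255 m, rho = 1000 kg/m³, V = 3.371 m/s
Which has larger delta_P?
delta_P(A) = 23.38 kPa, delta_P(B) = 49.22 kPa. Answer: B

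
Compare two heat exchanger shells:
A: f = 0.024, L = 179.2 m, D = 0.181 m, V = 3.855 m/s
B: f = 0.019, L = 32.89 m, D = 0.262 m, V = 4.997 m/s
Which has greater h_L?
h_L(A) = 18 m, h_L(B) = 3.036 m. Answer: A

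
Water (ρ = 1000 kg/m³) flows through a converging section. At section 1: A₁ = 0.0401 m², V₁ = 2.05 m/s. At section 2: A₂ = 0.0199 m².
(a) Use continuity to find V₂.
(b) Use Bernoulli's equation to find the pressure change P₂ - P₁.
(a) Continuity: A₁V₁=A₂V₂ -> V₂=A₁V₁/A₂=0.0401*2.05/0.0199=4.13 m/s
(b) Bernoulli: P₂-P₁=0.5*rho*(V₁^2-V₂^2)/1000=0.5*1000*(2.05^2-4.13^2)/1000=-6.427 kPa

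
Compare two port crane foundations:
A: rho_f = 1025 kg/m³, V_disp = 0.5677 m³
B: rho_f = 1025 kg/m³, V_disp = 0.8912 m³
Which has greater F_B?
F_B(A) = 5708 N, F_B(B) = 8961 N. Answer: B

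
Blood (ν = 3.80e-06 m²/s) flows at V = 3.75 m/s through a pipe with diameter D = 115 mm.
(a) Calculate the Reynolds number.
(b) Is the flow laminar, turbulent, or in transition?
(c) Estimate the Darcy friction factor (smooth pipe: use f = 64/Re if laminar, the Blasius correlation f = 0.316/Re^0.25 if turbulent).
(a) Re = V·D/ν = 3.75·0.115/3.80e-06 = 113490
(b) Flow regime: turbulent (Re > 4000)
(c) Friction factor: f = 0.316/Re^0.25 = 0.316/113490^0.25 = 0.01722 (Blasius is strictly valid for Re ≲ 1e5; used here as the smooth-pipe estimate the problem specifies)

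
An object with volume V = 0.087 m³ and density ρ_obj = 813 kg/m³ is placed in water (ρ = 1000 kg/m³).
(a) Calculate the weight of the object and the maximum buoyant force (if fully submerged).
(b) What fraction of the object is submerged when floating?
(a) W=rho_obj*g*V=813*9.81*0.087=693.9 N; F_B(max)=rho*g*V=1000*9.81*0.087=853.5 N
(b) Floating fraction=rho_obj/rho=813/1000=0.813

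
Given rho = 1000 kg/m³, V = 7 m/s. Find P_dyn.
Formula: P_{dyn} = \frac{1}{2} \rho V^2
P_dyn = 0.5·1000·7²/1000 = 24.5 kPa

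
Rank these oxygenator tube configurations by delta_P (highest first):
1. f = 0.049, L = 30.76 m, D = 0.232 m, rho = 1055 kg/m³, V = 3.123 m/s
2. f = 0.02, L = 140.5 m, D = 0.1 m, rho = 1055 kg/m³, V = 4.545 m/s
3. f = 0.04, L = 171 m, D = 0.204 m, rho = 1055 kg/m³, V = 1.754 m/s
Case 1: delta_P = 33.42 kPa
Case 2: delta_P = 306.2 kPa
Case 3: delta_P = 54.41 kPa
Ranking (highest first): 2, 3, 1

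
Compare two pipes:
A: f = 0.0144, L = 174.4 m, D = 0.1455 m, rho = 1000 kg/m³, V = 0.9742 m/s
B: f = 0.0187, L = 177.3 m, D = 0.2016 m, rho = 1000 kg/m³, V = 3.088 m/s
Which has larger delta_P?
delta_P(A) = 8.191 kPa, delta_P(B) = 78.41 kPa. Answer: B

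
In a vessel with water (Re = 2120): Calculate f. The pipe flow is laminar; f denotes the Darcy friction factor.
Formula: f = \frac{64}{Re}
f = 64/2120 = 0.03019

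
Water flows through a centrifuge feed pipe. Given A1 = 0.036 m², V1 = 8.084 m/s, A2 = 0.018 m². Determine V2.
Formula: V_2 = \frac{A_1 V_1}{A_2}
V2 = 0.036·8.084/0.018 = 16.17 m/s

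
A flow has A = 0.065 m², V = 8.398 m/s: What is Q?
Formula: Q = A V
Q = 0.065·8.398·1000 = 545.9 L/s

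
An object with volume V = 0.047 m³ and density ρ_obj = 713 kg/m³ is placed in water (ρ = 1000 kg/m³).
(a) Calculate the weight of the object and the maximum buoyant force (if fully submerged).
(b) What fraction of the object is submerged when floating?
(a) W=rho_obj*g*V=713*9.81*0.047=328.7 N; F_B(max)=rho*g*V=1000*9.81*0.047=461.1 N
(b) Floating fraction=rho_obj/rho=713/1000=0.713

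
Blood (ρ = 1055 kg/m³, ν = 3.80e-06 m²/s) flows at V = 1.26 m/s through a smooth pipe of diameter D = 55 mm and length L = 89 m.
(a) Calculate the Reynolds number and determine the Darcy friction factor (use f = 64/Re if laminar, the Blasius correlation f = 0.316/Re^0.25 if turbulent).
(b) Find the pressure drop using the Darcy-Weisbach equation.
(a) Re = V·D/ν = 1.26·0.055/3.80e-06 = 18237 → turbulent (Re > 4000); f = 0.316/Re^0.25 = 0.316/18237^0.25 = 0.027192
(b) Darcy-Weisbach: ΔP = f·(L/D)·½ρV²/1000 = 0.027192·(89/0.055)·½·1055·1.26²/1000 = 36.85 kPa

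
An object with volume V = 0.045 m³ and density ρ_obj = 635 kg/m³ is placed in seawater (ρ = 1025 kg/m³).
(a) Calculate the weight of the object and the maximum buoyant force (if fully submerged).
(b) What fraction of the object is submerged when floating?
(a) W=rho_obj*g*V=635*9.81*0.045=280.3 N; F_B(max)=rho*g*V=1025*9.81*0.045=452.5 N
(b) Floating fraction=rho_obj/rho=635/1025=0.620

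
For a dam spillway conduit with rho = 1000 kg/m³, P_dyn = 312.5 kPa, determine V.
Formula: P_{dyn} = \frac{1}{2} \rho V^2
Substituting knowns: 312.5 = 0.5·1000·V²/1000
Solving for V: V = √(2·(312.5·1000)/1000) = 25 m/s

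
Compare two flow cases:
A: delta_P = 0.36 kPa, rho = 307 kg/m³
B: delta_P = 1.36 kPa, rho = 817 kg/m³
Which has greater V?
V(A) = 1.531 m/s, V(B) = 1.825 m/s. Answer: B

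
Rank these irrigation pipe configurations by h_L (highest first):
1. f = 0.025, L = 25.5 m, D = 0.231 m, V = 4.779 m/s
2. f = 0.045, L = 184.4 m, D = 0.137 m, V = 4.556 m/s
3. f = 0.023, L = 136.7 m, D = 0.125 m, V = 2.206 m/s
Case 1: h_L = 3.213 m
Case 2: h_L = 64.08 m
Case 3: h_L = 6.239 m
Ranking (highest first): 2, 3, 1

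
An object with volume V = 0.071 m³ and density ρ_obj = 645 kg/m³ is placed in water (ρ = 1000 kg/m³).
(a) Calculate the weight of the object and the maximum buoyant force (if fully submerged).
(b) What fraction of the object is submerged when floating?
(a) W=rho_obj*g*V=645*9.81*0.071=449.2 N; F_B(max)=rho*g*V=1000*9.81*0.071=696.5 N
(b) Floating fraction=rho_obj/rho=645/1000=0.645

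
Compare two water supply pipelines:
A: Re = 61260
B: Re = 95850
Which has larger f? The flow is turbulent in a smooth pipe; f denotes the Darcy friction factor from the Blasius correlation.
f(A) = 0.02009, f(B) = 0.01796. Answer: A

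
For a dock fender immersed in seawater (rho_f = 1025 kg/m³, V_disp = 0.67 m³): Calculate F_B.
Formula: F_B = \rho_f g V_{disp}
F_B = 1025·9.81·0.67 = 6737 N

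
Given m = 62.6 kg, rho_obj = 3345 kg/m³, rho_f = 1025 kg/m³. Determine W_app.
Formula: W_{app} = mg\left(1 - \frac{\rho_f}{\rho_{obj}}\right)
W_app = 62.6·9.81·(1 − 1025/3345) = 425.9 N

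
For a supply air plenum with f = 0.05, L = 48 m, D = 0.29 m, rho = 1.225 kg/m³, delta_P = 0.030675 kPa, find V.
Formula: \Delta P = f \frac{L}{D} \frac{\rho V^2}{2}
Substituting knowns: 0.030675 = 0.05·(48/0.29)·0.5·1.225·V²/1000
Solving for V: V = √((0.030675·1000)/(0.05·(48/0.29)·0.5·1.225)) = 2.46 m/s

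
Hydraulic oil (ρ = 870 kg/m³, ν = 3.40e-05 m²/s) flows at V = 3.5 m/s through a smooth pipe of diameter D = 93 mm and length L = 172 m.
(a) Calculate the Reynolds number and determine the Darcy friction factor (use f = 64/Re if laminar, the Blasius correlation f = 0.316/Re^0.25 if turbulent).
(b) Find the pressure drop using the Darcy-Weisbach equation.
(a) Re = V·D/ν = 3.5·0.093/3.40e-05 = 9573.5 → turbulent (Re > 4000); f = 0.316/Re^0.25 = 0.316/9573.5^0.25 = 0.031946
(b) Darcy-Weisbach: ΔP = f·(L/D)·½ρV²/1000 = 0.031946·(172/0.093)·½·870·3.5²/1000 = 314.8 kPa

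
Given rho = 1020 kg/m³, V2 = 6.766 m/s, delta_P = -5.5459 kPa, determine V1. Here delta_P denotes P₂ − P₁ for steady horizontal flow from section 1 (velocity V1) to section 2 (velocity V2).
Formula: \Delta P = \frac{1}{2} \rho (V_1^2 - V_2^2)
Substituting knowns: -5.5459 = 0.5·1020·(V1² − 6.766²)/1000
Solving for V1: V1 = √(6.766² + 2·(-5.5459·1000)/1020) = 5.908 m/s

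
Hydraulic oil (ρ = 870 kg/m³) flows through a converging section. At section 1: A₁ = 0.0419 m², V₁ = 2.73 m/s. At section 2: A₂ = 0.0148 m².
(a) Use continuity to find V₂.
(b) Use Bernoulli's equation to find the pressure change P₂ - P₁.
(a) Continuity: A₁V₁=A₂V₂ -> V₂=A₁V₁/A₂=0.0419*2.73/0.0148=7.73 m/s
(b) Bernoulli: P₂-P₁=0.5*rho*(V₁^2-V₂^2)/1000=0.5*870*(2.73^2-7.73^2)/1000=-22.75 kPa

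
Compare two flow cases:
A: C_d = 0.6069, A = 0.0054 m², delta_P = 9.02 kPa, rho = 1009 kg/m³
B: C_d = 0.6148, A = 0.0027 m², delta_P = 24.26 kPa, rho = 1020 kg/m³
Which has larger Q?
Q(A) = 13.86 L/s, Q(B) = 11.45 L/s. Answer: A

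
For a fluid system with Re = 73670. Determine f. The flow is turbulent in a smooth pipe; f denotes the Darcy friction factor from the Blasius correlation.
Formula: f = \frac{0.316}{Re^{0.25}}
f = 0.316/73670^0.25 = 0.01918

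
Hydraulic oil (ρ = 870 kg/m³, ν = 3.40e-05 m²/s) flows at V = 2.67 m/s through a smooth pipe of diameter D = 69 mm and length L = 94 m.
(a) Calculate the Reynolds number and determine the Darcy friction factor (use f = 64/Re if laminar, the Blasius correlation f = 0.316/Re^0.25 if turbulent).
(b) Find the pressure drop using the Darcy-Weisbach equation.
(a) Re = V·D/ν = 2.67·0.069/3.40e-05 = 5418.5 → turbulent (Re > 4000); f = 0.316/Re^0.25 = 0.316/5418.5^0.25 = 0.036831
(b) Darcy-Weisbach: ΔP = f·(L/D)·½ρV²/1000 = 0.036831·(94/0.069)·½·870·2.67²/1000 = 155.6 kPa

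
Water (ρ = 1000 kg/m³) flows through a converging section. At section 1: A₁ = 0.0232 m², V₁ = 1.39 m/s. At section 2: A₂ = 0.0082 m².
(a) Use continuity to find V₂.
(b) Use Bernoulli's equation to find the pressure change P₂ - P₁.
(a) Continuity: A₁V₁=A₂V₂ -> V₂=A₁V₁/A₂=0.0232*1.39/0.0082=3.93 m/s
(b) Bernoulli: P₂-P₁=0.5*rho*(V₁^2-V₂^2)/1000=0.5*1000*(1.39^2-3.93^2)/1000=-6.756 kPa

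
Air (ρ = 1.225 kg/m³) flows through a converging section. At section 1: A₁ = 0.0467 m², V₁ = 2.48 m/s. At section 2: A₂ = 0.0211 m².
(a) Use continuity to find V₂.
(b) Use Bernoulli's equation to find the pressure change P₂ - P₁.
(a) Continuity: A₁V₁=A₂V₂ -> V₂=A₁V₁/A₂=0.0467*2.48/0.0211=5.49 m/s
(b) Bernoulli: P₂-P₁=0.5*rho*(V₁^2-V₂^2)/1000=0.5*1.225*(2.48^2-5.49^2)/1000=-0.01469 kPa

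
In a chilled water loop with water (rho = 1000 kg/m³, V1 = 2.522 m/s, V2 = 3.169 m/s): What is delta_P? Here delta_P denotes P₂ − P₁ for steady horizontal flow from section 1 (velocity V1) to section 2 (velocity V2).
Formula: \Delta P = \frac{1}{2} \rho (V_1^2 - V_2^2)
delta_P = 0.5·1000·(2.522² − 3.169²)/1000 = -1.841 kPa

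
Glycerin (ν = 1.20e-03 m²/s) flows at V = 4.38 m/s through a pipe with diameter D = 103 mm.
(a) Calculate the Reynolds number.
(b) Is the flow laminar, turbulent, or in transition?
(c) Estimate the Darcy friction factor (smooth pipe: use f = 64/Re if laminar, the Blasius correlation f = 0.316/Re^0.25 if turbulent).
(a) Re = V·D/ν = 4.38·0.103/1.20e-03 = 375.95
(b) Flow regime: laminar (Re < 2300)
(c) Friction factor: f = 64/Re = 64/375.95 = 0.1702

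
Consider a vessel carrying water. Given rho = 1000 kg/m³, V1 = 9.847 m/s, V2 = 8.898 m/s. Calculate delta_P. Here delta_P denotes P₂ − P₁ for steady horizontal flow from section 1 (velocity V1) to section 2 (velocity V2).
Formula: \Delta P = \frac{1}{2} \rho (V_1^2 - V_2^2)
delta_P = 0.5·1000·(9.847² − 8.898²)/1000 = 8.895 kPa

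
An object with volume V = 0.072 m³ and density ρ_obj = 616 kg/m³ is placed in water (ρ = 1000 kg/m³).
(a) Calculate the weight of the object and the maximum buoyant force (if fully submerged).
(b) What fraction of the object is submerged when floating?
(a) W=rho_obj*g*V=616*9.81*0.072=435.1 N; F_B(max)=rho*g*V=1000*9.81*0.072=706.3 N
(b) Floating fraction=rho_obj/rho=616/1000=0.616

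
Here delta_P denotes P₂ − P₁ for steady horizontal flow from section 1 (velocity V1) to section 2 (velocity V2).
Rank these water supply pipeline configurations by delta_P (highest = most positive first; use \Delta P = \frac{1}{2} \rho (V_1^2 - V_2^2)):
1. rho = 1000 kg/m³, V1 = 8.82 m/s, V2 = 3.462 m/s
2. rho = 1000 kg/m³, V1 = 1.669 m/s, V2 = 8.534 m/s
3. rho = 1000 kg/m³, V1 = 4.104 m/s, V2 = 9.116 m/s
Case 1: delta_P = 32.9 kPa
Case 2: delta_P = -35.02 kPa
Case 3: delta_P = -33.13 kPa
Ranking (highest first): 1, 3, 2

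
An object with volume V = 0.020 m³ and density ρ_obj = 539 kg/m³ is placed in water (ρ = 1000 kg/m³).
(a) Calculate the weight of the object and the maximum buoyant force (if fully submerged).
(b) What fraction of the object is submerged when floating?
(a) W=rho_obj*g*V=539*9.81*0.020=105.8 N; F_B(max)=rho*g*V=1000*9.81*0.020=196.2 N
(b) Floating fraction=rho_obj/rho=539/1000=0.539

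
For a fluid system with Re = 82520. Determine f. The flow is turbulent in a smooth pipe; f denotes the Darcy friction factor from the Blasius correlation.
Formula: f = \frac{0.316}{Re^{0.25}}
f = 0.316/82520^0.25 = 0.01864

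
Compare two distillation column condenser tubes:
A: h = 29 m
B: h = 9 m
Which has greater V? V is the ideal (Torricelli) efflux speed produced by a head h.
V(A) = 23.85 m/s, V(B) = 13.29 m/s. Answer: A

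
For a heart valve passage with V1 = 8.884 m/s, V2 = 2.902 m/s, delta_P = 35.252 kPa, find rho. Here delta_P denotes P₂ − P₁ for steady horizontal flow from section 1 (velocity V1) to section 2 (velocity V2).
Formula: \Delta P = \frac{1}{2} \rho (V_1^2 - V_2^2)
Substituting knowns: 35.252 = 0.5·rho·(8.884² − 2.902²)/1000
Solving for rho: rho = 2·(35.252·1000)/(8.884² − 2.902²) = 1000 kg/m³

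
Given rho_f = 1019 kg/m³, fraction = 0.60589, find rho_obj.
Formula: f_{sub} = \frac{\rho_{obj}}{\rho_f}
Substituting knowns: 0.60589 = rho_obj/1019
Solving for rho_obj: rho_obj = 0.60589·1019 = 617.4 kg/m³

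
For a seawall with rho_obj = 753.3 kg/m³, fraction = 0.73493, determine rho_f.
Formula: f_{sub} = \frac{\rho_{obj}}{\rho_f}
Substituting knowns: 0.73493 = 753.3/rho_f
Solving for rho_f: rho_f = 753.3/0.73493 = 1025 kg/m³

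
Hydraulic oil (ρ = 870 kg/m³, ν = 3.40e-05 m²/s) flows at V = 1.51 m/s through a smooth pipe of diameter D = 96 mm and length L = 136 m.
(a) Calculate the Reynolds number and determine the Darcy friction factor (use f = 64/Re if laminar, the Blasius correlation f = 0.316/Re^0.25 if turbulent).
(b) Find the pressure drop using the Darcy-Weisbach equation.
(a) Re = V·D/ν = 1.51·0.096/3.40e-05 = 4263.5 → turbulent (Re > 4000); f = 0.316/Re^0.25 = 0.316/4263.5^0.25 = 0.039106
(b) Darcy-Weisbach: ΔP = f·(L/D)·½ρV²/1000 = 0.039106·(136/0.096)·½·870·1.51²/1000 = 54.95 kPa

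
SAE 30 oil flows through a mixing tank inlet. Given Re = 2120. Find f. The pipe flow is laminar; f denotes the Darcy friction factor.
Formula: f = \frac{64}{Re}
f = 64/2120 = 0.03019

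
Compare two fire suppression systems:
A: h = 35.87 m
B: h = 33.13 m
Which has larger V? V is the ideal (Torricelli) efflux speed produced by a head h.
V(A) = 26.53 m/s, V(B) = 25.5 m/s. Answer: A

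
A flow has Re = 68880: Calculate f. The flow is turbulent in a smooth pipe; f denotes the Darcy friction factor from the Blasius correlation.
Formula: f = \frac{0.316}{Re^{0.25}}
f = 0.316/68880^0.25 = 0.01951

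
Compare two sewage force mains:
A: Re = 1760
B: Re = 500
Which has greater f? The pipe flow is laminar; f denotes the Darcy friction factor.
f(A) = 0.03636, f(B) = 0.128. Answer: B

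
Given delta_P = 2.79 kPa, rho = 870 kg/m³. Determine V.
Formula: V = \sqrt{\frac{2 \Delta P}{\rho}}
V = √(2·(2.79·1000)/870) = 2.533 m/s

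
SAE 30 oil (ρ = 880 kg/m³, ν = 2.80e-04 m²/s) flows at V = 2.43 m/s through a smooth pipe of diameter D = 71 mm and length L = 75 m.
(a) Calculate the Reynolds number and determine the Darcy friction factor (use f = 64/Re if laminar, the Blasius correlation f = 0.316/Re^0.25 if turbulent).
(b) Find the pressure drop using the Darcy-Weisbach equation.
(a) Re = V·D/ν = 2.43·0.071/2.80e-04 = 616.18 → laminar (Re < 2300); f = 64/Re = 64/616.18 = 0.10387
(b) Darcy-Weisbach: ΔP = f·(L/D)·½ρV²/1000 = 0.10387·(75/0.071)·½·880·2.43²/1000 = 285.1 kPa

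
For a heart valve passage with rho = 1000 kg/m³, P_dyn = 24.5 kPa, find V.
Formula: P_{dyn} = \frac{1}{2} \rho V^2
Substituting knowns: 24.5 = 0.5·1000·V²/1000
Solving for V: V = √(2·(24.5·1000)/1000) = 7 m/s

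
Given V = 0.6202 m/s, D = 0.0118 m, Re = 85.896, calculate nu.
Formula: Re = \frac{V D}{\nu}
Substituting knowns: 85.896 = 0.6202·0.0118/nu
Solving for nu: nu = 0.6202·0.0118/85.896 = 8.520e-05 m²/s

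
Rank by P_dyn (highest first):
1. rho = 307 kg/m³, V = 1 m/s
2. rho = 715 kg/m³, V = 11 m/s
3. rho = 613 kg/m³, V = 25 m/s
Case 1: P_dyn = 0.1535 kPa
Case 2: P_dyn = 43.26 kPa
Case 3: P_dyn = 191.6 kPa
Ranking (highest first): 3, 2, 1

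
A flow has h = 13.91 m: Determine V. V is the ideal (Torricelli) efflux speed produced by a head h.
Formula: V = \sqrt{2 g h}
V = √(2·9.81·13.91) = 16.52 m/s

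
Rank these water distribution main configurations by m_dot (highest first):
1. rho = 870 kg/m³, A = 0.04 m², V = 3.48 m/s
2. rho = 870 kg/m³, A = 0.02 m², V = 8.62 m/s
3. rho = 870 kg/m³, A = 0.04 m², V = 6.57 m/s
Case 1: m_dot = 121.1 kg/s
Case 2: m_dot = 150 kg/s
Case 3: m_dot = 228.6 kg/s
Ranking (highest first): 3, 2, 1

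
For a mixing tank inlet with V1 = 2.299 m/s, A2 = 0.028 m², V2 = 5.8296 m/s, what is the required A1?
Formula: V_2 = \frac{A_1 V_1}{A_2}
Substituting knowns: 5.8296 = A1·2.299/0.028
Solving for A1: A1 = 5.8296·0.028/2.299 = 0.071 m²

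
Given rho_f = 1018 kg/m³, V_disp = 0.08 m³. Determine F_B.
Formula: F_B = \rho_f g V_{disp}
F_B = 1018·9.81·0.08 = 798.9 N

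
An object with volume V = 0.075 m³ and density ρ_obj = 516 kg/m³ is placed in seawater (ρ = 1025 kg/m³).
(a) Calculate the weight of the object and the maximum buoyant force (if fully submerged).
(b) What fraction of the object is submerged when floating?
(a) W=rho_obj*g*V=516*9.81*0.075=379.6 N; F_B(max)=rho*g*V=1025*9.81*0.075=754.1 N
(b) Floating fraction=rho_obj/rho=516/1025=0.503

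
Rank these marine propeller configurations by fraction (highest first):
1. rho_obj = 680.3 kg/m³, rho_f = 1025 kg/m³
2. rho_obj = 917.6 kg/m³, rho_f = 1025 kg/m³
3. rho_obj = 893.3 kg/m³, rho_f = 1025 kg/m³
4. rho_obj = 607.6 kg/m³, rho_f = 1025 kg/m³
Case 1: fraction = 0.6637
Case 2: fraction = 0.8952
Case 3: fraction = 0.8715
Case 4: fraction = 0.5928
Ranking (highest first): 2, 3, 1, 4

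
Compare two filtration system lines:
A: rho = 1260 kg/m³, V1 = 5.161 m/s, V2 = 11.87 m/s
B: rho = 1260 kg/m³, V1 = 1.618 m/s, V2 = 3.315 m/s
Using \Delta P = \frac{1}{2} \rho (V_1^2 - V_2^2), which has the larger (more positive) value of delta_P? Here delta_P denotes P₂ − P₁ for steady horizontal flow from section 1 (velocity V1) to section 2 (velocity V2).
delta_P(A) = -71.98 kPa, delta_P(B) = -5.274 kPa. Answer: B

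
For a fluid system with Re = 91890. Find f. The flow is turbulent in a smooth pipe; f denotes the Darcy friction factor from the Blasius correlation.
Formula: f = \frac{0.316}{Re^{0.25}}
f = 0.316/91890^0.25 = 0.01815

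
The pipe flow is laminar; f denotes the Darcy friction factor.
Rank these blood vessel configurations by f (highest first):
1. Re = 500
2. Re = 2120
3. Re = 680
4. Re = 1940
Case 1: f = 0.128
Case 2: f = 0.03019
Case 3: f = 0.09412
Case 4: f = 0.03299
Ranking (highest first): 1, 3, 4, 2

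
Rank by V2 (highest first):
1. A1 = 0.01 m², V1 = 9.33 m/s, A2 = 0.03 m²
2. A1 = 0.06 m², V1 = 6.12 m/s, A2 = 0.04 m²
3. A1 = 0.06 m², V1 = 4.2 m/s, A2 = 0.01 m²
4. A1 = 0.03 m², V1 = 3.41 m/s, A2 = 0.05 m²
Case 1: V2 = 3.11 m/s
Case 2: V2 = 9.18 m/s
Case 3: V2 = 25.2 m/s
Case 4: V2 = 2.046 m/s
Ranking (highest first): 3, 2, 1, 4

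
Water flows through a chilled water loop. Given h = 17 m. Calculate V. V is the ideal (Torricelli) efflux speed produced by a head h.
Formula: V = \sqrt{2 g h}
V = √(2·9.81·17) = 18.26 m/s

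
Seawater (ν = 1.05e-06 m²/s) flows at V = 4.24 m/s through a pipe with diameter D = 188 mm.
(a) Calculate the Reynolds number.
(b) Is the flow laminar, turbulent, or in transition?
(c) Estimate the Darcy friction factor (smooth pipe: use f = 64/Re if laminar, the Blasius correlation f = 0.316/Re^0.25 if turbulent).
(a) Re = V·D/ν = 4.24·0.188/1.05e-06 = 759160
(b) Flow regime: turbulent (Re > 4000)
(c) Friction factor: f = 0.316/Re^0.25 = 0.316/759160^0.25 = 0.01071 (Blasius is strictly valid for Re ≲ 1e5; used here as the smooth-pipe estimate the problem specifies)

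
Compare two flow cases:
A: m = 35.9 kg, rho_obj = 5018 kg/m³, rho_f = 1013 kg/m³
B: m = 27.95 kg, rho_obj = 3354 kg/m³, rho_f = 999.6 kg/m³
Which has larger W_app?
W_app(A) = 281.1 N, W_app(B) = 192.5 N. Answer: A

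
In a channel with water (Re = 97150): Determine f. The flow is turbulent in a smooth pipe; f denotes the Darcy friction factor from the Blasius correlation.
Formula: f = \frac{0.316}{Re^{0.25}}
f = 0.316/97150^0.25 = 0.0179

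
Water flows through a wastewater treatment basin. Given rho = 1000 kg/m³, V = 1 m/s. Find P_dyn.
Formula: P_{dyn} = \frac{1}{2} \rho V^2
P_dyn = 0.5·1000·1²/1000 = 0.5 kPa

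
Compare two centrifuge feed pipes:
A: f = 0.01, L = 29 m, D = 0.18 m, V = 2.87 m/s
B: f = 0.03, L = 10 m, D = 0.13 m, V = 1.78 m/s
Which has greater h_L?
h_L(A) = 0.6764 m, h_L(B) = 0.3727 m. Answer: A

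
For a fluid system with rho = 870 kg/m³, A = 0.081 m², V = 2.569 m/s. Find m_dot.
Formula: \dot{m} = \rho A V
m_dot = 870·0.081·2.569 = 181 kg/s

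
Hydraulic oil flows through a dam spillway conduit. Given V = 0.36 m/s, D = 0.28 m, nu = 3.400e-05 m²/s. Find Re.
Formula: Re = \frac{V D}{\nu}
Re = 0.36·0.28/3.400e-05 = 2965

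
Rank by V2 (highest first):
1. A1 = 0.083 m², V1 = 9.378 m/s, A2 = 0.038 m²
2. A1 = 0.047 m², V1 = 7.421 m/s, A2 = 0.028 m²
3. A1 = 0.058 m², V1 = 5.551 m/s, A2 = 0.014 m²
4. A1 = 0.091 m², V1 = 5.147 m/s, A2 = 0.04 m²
Case 1: V2 = 20.48 m/s
Case 2: V2 = 12.46 m/s
Case 3: V2 = 23 m/s
Case 4: V2 = 11.71 m/s
Ranking (highest first): 3, 1, 2, 4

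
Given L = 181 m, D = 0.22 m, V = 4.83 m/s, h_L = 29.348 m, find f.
Formula: h_L = f \frac{L}{D} \frac{V^2}{2g}
Substituting knowns: 29.348 = f·(181/0.22)·4.83²/(2·9.81)
Solving for f: f = 29.348·2·9.81/((181/0.22)·4.83²) = 0.03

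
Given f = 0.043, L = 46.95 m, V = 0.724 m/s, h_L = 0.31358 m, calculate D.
Formula: h_L = f \frac{L}{D} \frac{V^2}{2g}
Substituting knowns: 0.31358 = 0.043·(46.95/D)·0.724²/(2·9.81)
Solving for D: D = 0.043·46.95·0.724²/(2·9.81·0.31358) = 0.172 m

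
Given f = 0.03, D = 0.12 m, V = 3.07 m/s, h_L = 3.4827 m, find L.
Formula: h_L = f \frac{L}{D} \frac{V^2}{2g}
Substituting knowns: 3.4827 = 0.03·(L/0.12)·3.07²/(2·9.81)
Solving for L: L = 3.4827·2·9.81·0.12/(0.03·3.07²) = 29 m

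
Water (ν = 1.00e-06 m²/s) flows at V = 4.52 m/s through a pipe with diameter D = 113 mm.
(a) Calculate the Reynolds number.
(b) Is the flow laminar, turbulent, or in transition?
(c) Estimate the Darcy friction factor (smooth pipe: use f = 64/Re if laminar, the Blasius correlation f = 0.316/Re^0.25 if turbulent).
(a) Re = V·D/ν = 4.52·0.113/1.00e-06 = 510760
(b) Flow regime: turbulent (Re > 4000)
(c) Friction factor: f = 0.316/Re^0.25 = 0.316/510760^0.25 = 0.01182 (Blasius is strictly valid for Re ≲ 1e5; used here as the smooth-pipe estimate the problem specifies)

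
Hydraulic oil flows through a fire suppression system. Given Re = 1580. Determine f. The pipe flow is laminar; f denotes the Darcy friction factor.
Formula: f = \frac{64}{Re}
f = 64/1580 = 0.04051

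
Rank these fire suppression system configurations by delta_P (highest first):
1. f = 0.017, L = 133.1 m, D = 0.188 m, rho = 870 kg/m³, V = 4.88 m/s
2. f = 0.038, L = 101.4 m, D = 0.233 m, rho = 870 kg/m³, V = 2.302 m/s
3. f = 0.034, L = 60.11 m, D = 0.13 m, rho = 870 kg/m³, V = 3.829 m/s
Case 1: delta_P = 124.7 kPa
Case 2: delta_P = 38.12 kPa
Case 3: delta_P = 100.3 kPa
Ranking (highest first): 1, 3, 2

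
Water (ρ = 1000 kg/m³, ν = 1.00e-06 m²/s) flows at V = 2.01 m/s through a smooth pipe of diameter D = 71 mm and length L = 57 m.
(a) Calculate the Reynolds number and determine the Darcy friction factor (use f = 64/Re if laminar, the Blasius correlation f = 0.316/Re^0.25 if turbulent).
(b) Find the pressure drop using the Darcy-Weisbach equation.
(a) Re = V·D/ν = 2.01·0.071/1.00e-06 = 142710 → turbulent (Re > 4000); f = 0.316/Re^0.25 = 0.316/142710^0.25 = 0.016258 (Blasius is strictly valid for Re ≲ 1e5; used here as the smooth-pipe estimate the problem specifies)
(b) Darcy-Weisbach: ΔP = f·(L/D)·½ρV²/1000 = 0.016258·(57/0.071)·½·1000·2.01²/1000 = 26.37 kPa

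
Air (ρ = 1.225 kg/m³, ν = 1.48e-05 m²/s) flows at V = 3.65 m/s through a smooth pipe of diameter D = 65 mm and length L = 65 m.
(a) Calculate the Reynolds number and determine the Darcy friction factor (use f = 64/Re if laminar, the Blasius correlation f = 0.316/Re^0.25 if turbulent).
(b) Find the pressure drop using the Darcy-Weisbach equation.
(a) Re = V·D/ν = 3.65·0.065/1.48e-05 = 16030 → turbulent (Re > 4000); f = 0.316/Re^0.25 = 0.316/16030^0.25 = 0.028084
(b) Darcy-Weisbach: ΔP = f·(L/D)·½ρV²/1000 = 0.028084·(65/0.065)·½·1.225·3.65²/1000 = 0.2292 kPa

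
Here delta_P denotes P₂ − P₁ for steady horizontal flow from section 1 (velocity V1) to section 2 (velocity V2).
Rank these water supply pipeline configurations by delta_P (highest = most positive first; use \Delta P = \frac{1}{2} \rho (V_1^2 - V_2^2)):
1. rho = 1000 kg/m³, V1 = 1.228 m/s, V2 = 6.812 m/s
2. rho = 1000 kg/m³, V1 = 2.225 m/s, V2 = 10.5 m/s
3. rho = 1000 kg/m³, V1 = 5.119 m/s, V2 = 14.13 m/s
Case 1: delta_P = -22.45 kPa
Case 2: delta_P = -52.65 kPa
Case 3: delta_P = -86.73 kPa
Ranking (highest first): 1, 2, 3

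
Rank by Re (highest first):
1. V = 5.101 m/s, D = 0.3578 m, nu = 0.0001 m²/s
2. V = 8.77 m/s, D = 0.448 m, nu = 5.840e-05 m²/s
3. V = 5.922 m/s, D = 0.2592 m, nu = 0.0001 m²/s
Case 1: Re = 18251
Case 2: Re = 67277
Case 3: Re = 15350
Ranking (highest first): 2, 1, 3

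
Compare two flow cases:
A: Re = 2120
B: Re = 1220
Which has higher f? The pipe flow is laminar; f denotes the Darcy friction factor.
f(A) = 0.03019, f(B) = 0.05246. Answer: B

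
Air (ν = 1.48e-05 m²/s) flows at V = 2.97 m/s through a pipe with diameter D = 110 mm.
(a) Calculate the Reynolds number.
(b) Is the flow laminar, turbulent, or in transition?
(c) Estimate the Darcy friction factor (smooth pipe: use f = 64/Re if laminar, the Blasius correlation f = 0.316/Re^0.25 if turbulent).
(a) Re = V·D/ν = 2.97·0.11/1.48e-05 = 22074
(b) Flow regime: turbulent (Re > 4000)
(c) Friction factor: f = 0.316/Re^0.25 = 0.316/22074^0.25 = 0.02592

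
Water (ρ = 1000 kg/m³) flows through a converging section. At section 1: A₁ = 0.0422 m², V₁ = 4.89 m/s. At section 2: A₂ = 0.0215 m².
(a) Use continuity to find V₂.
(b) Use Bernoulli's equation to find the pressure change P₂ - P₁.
(a) Continuity: A₁V₁=A₂V₂ -> V₂=A₁V₁/A₂=0.0422*4.89/0.0215=9.60 m/s
(b) Bernoulli: P₂-P₁=0.5*rho*(V₁^2-V₂^2)/1000=0.5*1000*(4.89^2-9.60^2)/1000=-34.12 kPa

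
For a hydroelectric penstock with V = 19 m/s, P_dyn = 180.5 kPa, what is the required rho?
Formula: P_{dyn} = \frac{1}{2} \rho V^2
Substituting knowns: 180.5 = 0.5·rho·19²/1000
Solving for rho: rho = 2·(180.5·1000)/19² = 1000 kg/m³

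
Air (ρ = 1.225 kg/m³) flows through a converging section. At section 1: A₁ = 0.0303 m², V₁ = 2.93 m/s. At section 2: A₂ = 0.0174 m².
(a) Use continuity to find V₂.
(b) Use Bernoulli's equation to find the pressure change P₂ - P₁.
(a) Continuity: A₁V₁=A₂V₂ -> V₂=A₁V₁/A₂=0.0303*2.93/0.0174=5.10 m/s
(b) Bernoulli: P₂-P₁=0.5*rho*(V₁^2-V₂^2)/1000=0.5*1.225*(2.93^2-5.10^2)/1000=-0.01067 kPa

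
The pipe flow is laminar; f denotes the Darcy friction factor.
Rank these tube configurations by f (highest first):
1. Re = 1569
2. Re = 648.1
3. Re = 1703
Case 1: f = 0.04079
Case 2: f = 0.09875
Case 3: f = 0.03758
Ranking (highest first): 2, 1, 3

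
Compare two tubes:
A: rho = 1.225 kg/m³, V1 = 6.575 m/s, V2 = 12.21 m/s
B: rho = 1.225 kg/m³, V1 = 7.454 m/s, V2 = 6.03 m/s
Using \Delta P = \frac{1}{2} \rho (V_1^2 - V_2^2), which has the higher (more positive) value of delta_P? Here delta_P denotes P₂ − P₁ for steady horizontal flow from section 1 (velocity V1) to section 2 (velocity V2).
delta_P(A) = -0.06484 kPa, delta_P(B) = 0.01176 kPa. Answer: B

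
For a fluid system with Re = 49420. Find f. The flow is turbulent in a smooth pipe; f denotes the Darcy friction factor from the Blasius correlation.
Formula: f = \frac{0.316}{Re^{0.25}}
f = 0.316/49420^0.25 = 0.02119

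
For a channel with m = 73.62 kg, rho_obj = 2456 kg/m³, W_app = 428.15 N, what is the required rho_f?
Formula: W_{app} = mg\left(1 - \frac{\rho_f}{\rho_{obj}}\right)
Substituting knowns: 428.15 = 73.62·9.81·(1 − rho_f/2456)
Solving for rho_f: rho_f = 2456·(1 − 428.15/(73.62·9.81)) = 1000 kg/m³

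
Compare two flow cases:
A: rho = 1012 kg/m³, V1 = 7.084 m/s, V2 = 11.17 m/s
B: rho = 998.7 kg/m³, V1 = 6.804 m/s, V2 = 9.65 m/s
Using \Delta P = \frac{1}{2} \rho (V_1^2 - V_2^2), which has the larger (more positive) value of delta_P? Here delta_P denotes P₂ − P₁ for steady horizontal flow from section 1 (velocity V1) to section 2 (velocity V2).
delta_P(A) = -37.74 kPa, delta_P(B) = -23.38 kPa. Answer: B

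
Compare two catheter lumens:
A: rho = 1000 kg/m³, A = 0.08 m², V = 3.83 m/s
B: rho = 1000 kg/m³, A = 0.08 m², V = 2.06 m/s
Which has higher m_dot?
m_dot(A) = 306.4 kg/s, m_dot(B) = 164.8 kg/s. Answer: A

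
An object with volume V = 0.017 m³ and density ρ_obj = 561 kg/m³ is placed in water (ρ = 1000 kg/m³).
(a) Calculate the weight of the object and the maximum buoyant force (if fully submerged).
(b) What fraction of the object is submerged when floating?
(a) W=rho_obj*g*V=561*9.81*0.017=93.6 N; F_B(max)=rho*g*V=1000*9.81*0.017=166.8 N
(b) Floating fraction=rho_obj/rho=561/1000=0.561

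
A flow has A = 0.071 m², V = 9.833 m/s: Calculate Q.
Formula: Q = A V
Q = 0.071·9.833·1000 = 698.1 L/s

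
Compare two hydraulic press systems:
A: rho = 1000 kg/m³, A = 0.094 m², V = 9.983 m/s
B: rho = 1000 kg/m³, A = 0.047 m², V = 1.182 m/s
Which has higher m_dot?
m_dot(A) = 938.4 kg/s, m_dot(B) = 55.55 kg/s. Answer: A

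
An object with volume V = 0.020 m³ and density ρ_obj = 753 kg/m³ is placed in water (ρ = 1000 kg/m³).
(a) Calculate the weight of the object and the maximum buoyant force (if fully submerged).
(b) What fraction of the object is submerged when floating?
(a) W=rho_obj*g*V=753*9.81*0.020=147.7 N; F_B(max)=rho*g*V=1000*9.81*0.020=196.2 N
(b) Floating fraction=rho_obj/rho=753/1000=0.753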